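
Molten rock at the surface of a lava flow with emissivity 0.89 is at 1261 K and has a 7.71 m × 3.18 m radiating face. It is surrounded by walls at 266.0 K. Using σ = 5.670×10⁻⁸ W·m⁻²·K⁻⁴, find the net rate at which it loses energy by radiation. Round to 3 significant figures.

Area A = 7.71 × 3.18 = 24.5178 m².
Net radiated power P_net = εσA(T⁴ − T₀⁴) = 0.89×5.670×10⁻⁸×24.5178×(1261⁴ − 266.0⁴).
T⁴ − T₀⁴ = 2.52848×10¹² − 5.00641×10⁹ = 2.52347×10¹² K⁴, so P_net = 3.12×10⁶ W.

Net loss ≈ 3.12×10⁶ W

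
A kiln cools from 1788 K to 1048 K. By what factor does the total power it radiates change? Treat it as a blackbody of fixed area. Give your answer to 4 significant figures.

P₂/P₁ ≈ 0.1180

P ∝ T⁴, so P₂/P₁ = (T₂/T₁)⁴ = (1048/1788)⁴ = (0.586130)⁴ = 0.1180.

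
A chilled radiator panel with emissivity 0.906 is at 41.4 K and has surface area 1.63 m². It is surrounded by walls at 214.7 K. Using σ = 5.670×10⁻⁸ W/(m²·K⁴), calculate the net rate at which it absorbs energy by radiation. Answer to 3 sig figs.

Area A = 1.63 m².
Net radiated power P_net = εσA(T⁴ − T₀⁴) = 0.906×5.670×10⁻⁸×1.63×(41.4⁴ − 214.7⁴).
T⁴ − T₀⁴ = 2.93766×10⁶ − 2.12485×10⁹ = -2.12191×10⁹ K⁴, so P_net = -178 W — negative, meaning a net gain of 178 W.

Net gain ≈ 178 W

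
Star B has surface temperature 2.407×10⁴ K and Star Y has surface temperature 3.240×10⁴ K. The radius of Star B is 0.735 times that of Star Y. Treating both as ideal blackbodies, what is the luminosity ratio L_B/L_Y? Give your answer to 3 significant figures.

L ∝ R²T⁴, so L_B/L_Y = (R_B/R_Y)²(T_B/T_Y)⁴ = (0.735)² × (2.407×10⁴/3.240×10⁴)⁴ = 0.540225 × 0.304596 = 0.165.

L_B/L_Y ≈ 0.165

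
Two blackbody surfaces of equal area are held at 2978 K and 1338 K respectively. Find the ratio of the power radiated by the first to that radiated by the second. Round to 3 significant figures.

P₁/P₂ ≈ 24.5

With equal areas, P₁/P₂ = (T₁/T₂)⁴ = (2978/1338)⁴ = 24.5.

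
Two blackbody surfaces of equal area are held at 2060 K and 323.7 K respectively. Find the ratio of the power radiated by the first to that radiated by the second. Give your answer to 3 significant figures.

P₁/P₂ ≈ 1.64×10³

With equal areas, P₁/P₂ = (T₁/T₂)⁴ = (2060/323.7)⁴ = 1.64×10³.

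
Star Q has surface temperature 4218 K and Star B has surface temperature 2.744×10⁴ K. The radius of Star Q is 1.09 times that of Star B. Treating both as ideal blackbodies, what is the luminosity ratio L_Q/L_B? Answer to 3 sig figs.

L ∝ R²T⁴, so L_Q/L_B = (R_Q/R_B)²(T_Q/T_B)⁴ = (1.09)² × (4218/2.744×10⁴)⁴ = 1.1881 × 5.58329×10⁻⁴ = 6.63×10⁻⁴.

L_Q/L_B ≈ 6.63×10⁻⁴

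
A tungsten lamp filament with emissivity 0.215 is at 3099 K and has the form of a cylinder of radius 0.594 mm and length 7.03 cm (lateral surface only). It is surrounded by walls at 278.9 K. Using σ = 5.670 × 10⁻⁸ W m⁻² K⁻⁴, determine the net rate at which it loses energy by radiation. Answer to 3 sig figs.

Lateral area A = 2πrL = 2π×5.94×10⁻⁴×0.0703 = 2.62375×10⁻⁴ m².
Net radiated power P_net = εσA(T⁴ − T₀⁴) = 0.215×5.670×10⁻⁸×2.62375×10⁻⁴×(3099⁴ − 278.9⁴).
T⁴ − T₀⁴ = 9.22330×10¹³ − 6.05054×10⁹ = 9.22269×10¹³ K⁴, so P_net = 295 W.

Net loss ≈ 295 W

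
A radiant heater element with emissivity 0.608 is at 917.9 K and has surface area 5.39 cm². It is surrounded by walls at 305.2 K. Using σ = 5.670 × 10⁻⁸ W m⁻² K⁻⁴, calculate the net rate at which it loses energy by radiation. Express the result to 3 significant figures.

Net loss ≈ 13.0 W

Area A = 5.39 cm² = 5.39×10⁻⁴ m².
Net radiated power P_net = εσA(T⁴ − T₀⁴) = 0.608×5.670×10⁻⁸×5.39×10⁻⁴×(917.9⁴ − 305.2⁴).
T⁴ − T₀⁴ = 7.09874×10¹¹ − 8.67637×10⁹ = 7.01198×10¹¹ K⁴, so P_net = 13.0 W.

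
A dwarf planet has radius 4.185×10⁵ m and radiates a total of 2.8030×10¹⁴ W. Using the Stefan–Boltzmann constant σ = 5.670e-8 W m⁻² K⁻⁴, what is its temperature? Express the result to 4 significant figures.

T ≈ 217.7 K

Surface area A = 4πR² = 4π(4.185×10⁵ m)² = 2.20090×10¹² m².
P = σAT⁴ ⇒ T = (P/(σA))^(1/4) = (2.8030×10¹⁴/(5.670×10⁻⁸×2.20090×10¹²))^(1/4) = 217.7 K.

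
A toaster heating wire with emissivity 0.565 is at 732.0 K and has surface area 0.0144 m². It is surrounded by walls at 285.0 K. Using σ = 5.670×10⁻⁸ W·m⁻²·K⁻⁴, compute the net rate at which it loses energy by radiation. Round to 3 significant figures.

Area A = 0.0144 m².
Net radiated power P_net = εσA(T⁴ − T₀⁴) = 0.565×5.670×10⁻⁸×0.0144×(732.0⁴ − 285.0⁴).
T⁴ − T₀⁴ = 2.87107×10¹¹ − 6.59750×10⁹ = 2.80510×10¹¹ K⁴, so P_net = 129 W.

Net loss ≈ 129 W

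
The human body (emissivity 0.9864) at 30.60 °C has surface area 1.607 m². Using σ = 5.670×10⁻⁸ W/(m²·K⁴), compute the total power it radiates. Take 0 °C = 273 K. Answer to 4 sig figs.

T = 30.60 °C + 273 = 303.60 K.
Area A = 1.607 m².
P = εσAT⁴ = 0.9864 × 5.670×10⁻⁸ × 1.607 × (303.60)⁴ = 763.6 W.

P ≈ 763.6 W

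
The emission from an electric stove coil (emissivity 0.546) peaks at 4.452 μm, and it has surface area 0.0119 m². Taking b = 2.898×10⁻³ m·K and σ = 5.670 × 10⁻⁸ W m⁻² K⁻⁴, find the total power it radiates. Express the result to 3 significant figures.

Wien's law: T = b/λ_max = 2.898×10⁻³/4.452×10⁻⁶ = 650.943 K.
Area A = 0.0119 m².
Then P = εσAT⁴ = 0.546×5.670×10⁻⁸×0.0119×(650.943)⁴ = 66.1 W.

P ≈ 66.1 W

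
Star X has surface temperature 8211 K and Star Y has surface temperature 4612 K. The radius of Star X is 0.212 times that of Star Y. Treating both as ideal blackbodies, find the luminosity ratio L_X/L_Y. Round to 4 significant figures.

L_X/L_Y ≈ 0.4515

L ∝ R²T⁴, so L_X/L_Y = (R_X/R_Y)²(T_X/T_Y)⁴ = (0.212)² × (8211/4612)⁴ = 0.044944 × 10.0468 = 0.4515.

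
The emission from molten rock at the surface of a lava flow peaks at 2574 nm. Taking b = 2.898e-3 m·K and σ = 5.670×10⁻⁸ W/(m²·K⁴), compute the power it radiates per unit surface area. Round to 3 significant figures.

I ≈ 9.11×10⁴ W/m²

Wien's law: T = b/λ_max = 2.898×10⁻³/2.574×10⁻⁶ = 1125.87 K.
Then I = σT⁴ = 5.670×10⁻⁸×(1125.87)⁴ = 9.11×10⁴ W/m².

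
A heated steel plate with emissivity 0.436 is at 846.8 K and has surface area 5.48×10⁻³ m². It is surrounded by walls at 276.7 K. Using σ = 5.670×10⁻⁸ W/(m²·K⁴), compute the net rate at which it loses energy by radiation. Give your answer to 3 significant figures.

Area A = 5.48×10⁻³ m².
Net radiated power P_net = εσA(T⁴ − T₀⁴) = 0.436×5.670×10⁻⁸×5.48×10⁻³×(846.8⁴ − 276.7⁴).
T⁴ − T₀⁴ = 5.14190×10¹¹ − 5.86188×10⁹ = 5.08328×10¹¹ K⁴, so P_net = 68.9 W.

Net loss ≈ 68.9 W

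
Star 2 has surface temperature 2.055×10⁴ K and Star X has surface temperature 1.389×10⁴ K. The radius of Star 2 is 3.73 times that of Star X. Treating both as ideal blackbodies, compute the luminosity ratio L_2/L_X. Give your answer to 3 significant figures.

L_2/L_X ≈ 66.7

L ∝ R²T⁴, so L_2/L_X = (R_2/R_X)²(T_2/T_X)⁴ = (3.73)² × (2.055×10⁴/1.389×10⁴)⁴ = 13.9129 × 4.79113 = 66.7.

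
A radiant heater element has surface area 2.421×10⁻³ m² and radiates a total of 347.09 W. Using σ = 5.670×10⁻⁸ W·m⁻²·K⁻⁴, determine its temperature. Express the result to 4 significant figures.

T ≈ 1261 K

Area A = 2.421×10⁻³ m².
P = σAT⁴ ⇒ T = (P/(σA))^(1/4) = (347.09/(5.670×10⁻⁸×2.421×10⁻³))^(1/4) = 1261 K.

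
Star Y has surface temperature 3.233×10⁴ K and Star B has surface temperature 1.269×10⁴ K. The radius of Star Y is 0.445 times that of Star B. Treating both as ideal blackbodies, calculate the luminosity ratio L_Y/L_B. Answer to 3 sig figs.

L ∝ R²T⁴, so L_Y/L_B = (R_Y/R_B)²(T_Y/T_B)⁴ = (0.445)² × (3.233×10⁴/1.269×10⁴)⁴ = 0.198025 × 42.1285 = 8.34.

L_Y/L_B ≈ 8.34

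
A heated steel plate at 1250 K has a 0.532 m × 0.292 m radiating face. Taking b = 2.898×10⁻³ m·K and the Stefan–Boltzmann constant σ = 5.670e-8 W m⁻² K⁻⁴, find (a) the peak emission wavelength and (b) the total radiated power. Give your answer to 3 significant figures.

(a) λ_max = b/T = 2.898×10⁻³/1250 = 2.318×10⁻⁶ m = 2.32×10³ nm.
Area A = 0.532 × 0.292 = 0.155344 m².
(b) P = σAT⁴ = 5.670×10⁻⁸×0.155344×(1250)⁴ = 2.15×10⁴ W.

λ_max ≈ 2.32×10³ nm; P ≈ 2.15×10⁴ W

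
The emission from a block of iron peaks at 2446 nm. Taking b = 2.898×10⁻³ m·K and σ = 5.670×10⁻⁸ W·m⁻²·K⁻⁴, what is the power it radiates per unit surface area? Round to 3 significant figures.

I ≈ 1.12×10⁵ W/m²

Wien's law: T = b/λ_max = 2.898×10⁻³/2.446×10⁻⁶ = 1184.79 K.
Then I = σT⁴ = 5.670×10⁻⁸×(1184.79)⁴ = 1.12×10⁵ W/m².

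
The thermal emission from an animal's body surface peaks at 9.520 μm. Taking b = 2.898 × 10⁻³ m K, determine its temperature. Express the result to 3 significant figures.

T ≈ 304 K

Wien's law gives T = b/λ_max = (2.898×10⁻³ m·K)/(9.520×10⁻⁶ m) = 304 K.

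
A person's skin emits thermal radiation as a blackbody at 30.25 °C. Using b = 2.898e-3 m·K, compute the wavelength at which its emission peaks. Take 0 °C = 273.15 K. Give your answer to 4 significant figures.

λ_max ≈ 9.552 μm

T = 30.25 °C + 273.15 = 303.40 K.
Wien's displacement law: λ_max = b/T = (2.898×10⁻³ m·K)/(303.40 K) = 9.5517×10⁻⁶ m.
That is 9.552 μm, in the infrared range.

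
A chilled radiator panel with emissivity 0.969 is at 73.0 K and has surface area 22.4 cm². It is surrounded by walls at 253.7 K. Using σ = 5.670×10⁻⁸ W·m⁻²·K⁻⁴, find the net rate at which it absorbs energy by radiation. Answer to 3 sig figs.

Net gain ≈ 0.506 W

Area A = 22.4 cm² = 2.24×10⁻³ m².
Net radiated power P_net = εσA(T⁴ − T₀⁴) = 0.969×5.670×10⁻⁸×2.24×10⁻³×(73.0⁴ − 253.7⁴).
T⁴ − T₀⁴ = 2.83982×10⁷ − 4.14268×10⁹ = -4.11428×10⁹ K⁴, so P_net = -0.506 W — negative, meaning a net gain of 0.506 W.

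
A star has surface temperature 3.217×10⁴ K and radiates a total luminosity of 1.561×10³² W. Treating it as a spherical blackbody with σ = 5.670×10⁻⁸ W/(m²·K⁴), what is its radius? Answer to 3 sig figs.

R ≈ 1.43×10¹⁰ m

L = 4πR²σT⁴ ⇒ R = √(L/(4πσT⁴)).
σT⁴ = 6.07278×10¹⁰ W/m², so R = √(1.561×10³²/(4π×6.07278×10¹⁰)) = 1.43×10¹⁰ m.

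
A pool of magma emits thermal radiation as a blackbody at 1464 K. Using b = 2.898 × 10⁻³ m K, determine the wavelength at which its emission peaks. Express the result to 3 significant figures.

Wien's displacement law: λ_max = b/T = (2.898×10⁻³ m·K)/(1464 K) = 1.980×10⁻⁶ m.
That is 1.98 μm, in the infrared range.

λ_max ≈ 1.98 μm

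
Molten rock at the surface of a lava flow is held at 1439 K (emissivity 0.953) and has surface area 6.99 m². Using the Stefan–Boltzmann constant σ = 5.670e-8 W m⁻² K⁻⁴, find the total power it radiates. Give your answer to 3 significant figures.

P ≈ 1.62×10⁶ W

Area A = 6.99 m².
P = εσAT⁴ = 0.953 × 5.670×10⁻⁸ × 6.99 × (1439)⁴ = 1.62×10⁶ W.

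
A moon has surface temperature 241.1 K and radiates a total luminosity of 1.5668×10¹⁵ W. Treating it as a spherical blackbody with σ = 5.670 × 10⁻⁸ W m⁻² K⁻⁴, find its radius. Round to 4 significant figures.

L = 4πR²σT⁴ ⇒ R = √(L/(4πσT⁴)).
σT⁴ = 191.590 W/m², so R = √(1.5668×10¹⁵/(4π×191.590)) = 8.067×10⁵ m.

R ≈ 8.067×10⁵ m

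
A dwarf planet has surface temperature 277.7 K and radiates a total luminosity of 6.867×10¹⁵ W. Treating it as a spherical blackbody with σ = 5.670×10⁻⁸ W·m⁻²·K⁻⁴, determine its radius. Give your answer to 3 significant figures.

L = 4πR²σT⁴ ⇒ R = √(L/(4πσT⁴)).
σT⁴ = 337.199 W/m², so R = √(6.867×10¹⁵/(4π×337.199)) = 1.27×10⁶ m.

R ≈ 1.27×10⁶ m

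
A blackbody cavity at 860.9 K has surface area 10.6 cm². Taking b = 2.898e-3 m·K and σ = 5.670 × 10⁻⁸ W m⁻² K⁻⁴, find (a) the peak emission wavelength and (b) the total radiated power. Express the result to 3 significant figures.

(a) λ_max = b/T = 2.898×10⁻³/860.9 = 3.366×10⁻⁶ m = 3.37 μm.
Area A = 10.6 cm² = 1.06×10⁻³ m².
(b) P = σAT⁴ = 5.670×10⁻⁸×1.06×10⁻³×(860.9)⁴ = 33.0 W.

λ_max ≈ 3.37 μm; P ≈ 33.0 W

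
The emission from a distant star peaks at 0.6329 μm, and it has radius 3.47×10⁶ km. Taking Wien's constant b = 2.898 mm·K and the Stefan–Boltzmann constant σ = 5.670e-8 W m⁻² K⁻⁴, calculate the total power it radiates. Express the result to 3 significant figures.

P ≈ 3.77×10²⁷ W

Wien's law: T = b/λ_max = 2.898×10⁻³/6.329×10⁻⁷ = 4578.92 K.
Surface area A = 4πR² = 4π(3.47×10⁹ m)² = 1.51310×10²⁰ m².
Then P = σAT⁴ = 5.670×10⁻⁸×1.51310×10²⁰×(4578.92)⁴ = 3.77×10²⁷ W.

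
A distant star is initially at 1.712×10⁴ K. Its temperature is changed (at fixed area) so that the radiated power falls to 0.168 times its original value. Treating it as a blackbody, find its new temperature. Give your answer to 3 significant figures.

T₂ ≈ 1.10×10⁴ K

P ∝ T⁴, so T₂/T₁ = (P₂/P₁)^(1/4) = (0.168)^(1/4) = 0.640217.
T₂ = 1.712×10⁴ × 0.640217 = 1.10×10⁴ K.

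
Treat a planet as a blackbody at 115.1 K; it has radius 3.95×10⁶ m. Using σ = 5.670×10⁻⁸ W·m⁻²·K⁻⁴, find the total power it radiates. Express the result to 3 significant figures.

Surface area A = 4πR² = 4π(3.95×10⁶ m)² = 1.96067×10¹⁴ m².
P = σAT⁴ = 5.670×10⁻⁸ × 1.96067×10¹⁴ × (115.1)⁴ = 1.95×10¹⁵ W.

P ≈ 1.95×10¹⁵ W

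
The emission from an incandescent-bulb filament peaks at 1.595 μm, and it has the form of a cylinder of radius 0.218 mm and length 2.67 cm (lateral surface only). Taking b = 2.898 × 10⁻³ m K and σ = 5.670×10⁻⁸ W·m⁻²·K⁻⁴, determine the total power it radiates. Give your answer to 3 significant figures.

P ≈ 22.6 W

Wien's law: T = b/λ_max = 2.898×10⁻³/1.595×10⁻⁶ = 1816.93 K.
Lateral area A = 2πrL = 2π×2.18×10⁻⁴×0.0267 = 3.65719×10⁻⁵ m².
Then P = σAT⁴ = 5.670×10⁻⁸×3.65719×10⁻⁵×(1816.93)⁴ = 22.6 W.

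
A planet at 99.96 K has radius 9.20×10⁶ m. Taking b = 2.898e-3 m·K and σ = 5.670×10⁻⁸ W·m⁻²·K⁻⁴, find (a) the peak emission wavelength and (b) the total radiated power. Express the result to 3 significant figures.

(a) λ_max = b/T = 2.898×10⁻³/99.96 = 2.899×10⁻⁵ m = 29.0 μm.
Surface area A = 4πR² = 4π(9.20×10⁶ m)² = 1.06362×10¹⁵ m².
(b) P = σAT⁴ = 5.670×10⁻⁸×1.06362×10¹⁵×(99.96)⁴ = 6.02×10¹⁵ W.

λ_max ≈ 29.0 μm; P ≈ 6.02×10¹⁵ W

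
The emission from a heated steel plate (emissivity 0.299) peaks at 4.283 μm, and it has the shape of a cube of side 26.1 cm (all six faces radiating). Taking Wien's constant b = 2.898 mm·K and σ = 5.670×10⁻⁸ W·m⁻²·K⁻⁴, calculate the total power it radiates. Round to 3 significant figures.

Wien's law: T = b/λ_max = 2.898×10⁻³/4.283×10⁻⁶ = 676.629 K.
Area A = 6s² = 6×(0.261 m)² = 0.408726 m².
Then P = εσAT⁴ = 0.299×5.670×10⁻⁸×0.408726×(676.629)⁴ = 1.45×10³ W.

P ≈ 1.45×10³ W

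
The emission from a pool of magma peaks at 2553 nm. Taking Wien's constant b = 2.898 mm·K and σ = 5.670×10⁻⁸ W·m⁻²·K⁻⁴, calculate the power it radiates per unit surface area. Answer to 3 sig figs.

Wien's law: T = b/λ_max = 2.898×10⁻³/2.553×10⁻⁶ = 1135.14 K.
Then I = σT⁴ = 5.670×10⁻⁸×(1135.14)⁴ = 9.41×10⁴ W/m².

I ≈ 9.41×10⁴ W/m²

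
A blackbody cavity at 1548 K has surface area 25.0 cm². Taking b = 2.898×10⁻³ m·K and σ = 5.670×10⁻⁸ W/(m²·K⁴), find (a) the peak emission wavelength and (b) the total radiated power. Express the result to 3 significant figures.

λ_max ≈ 1.87×10³ nm; P ≈ 814 W

(a) λ_max = b/T = 2.898×10⁻³/1548 = 1.872×10⁻⁶ m = 1.87×10³ nm.
Area A = 25.0 cm² = 2.50×10⁻³ m².
(b) P = σAT⁴ = 5.670×10⁻⁸×2.50×10⁻³×(1548)⁴ = 814 W.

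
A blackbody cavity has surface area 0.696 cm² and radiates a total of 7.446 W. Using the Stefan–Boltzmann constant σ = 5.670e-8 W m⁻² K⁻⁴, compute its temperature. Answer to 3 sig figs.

Area A = 0.696 cm² = 6.96×10⁻⁵ m².
P = σAT⁴ ⇒ T = (P/(σA))^(1/4) = (7.446/(5.670×10⁻⁸×6.96×10⁻⁵))^(1/4) = 1.17×10³ K.

T ≈ 1.17×10³ K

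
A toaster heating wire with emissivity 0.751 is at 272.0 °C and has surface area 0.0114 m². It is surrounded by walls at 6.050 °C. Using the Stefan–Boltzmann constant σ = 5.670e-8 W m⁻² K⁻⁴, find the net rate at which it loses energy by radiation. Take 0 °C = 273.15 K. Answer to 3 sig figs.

T = 272.0 °C + 273.15 = 545.15 K.
Surroundings: T = 6.050 °C + 273.15 = 279.200 K.
Area A = 0.0114 m².
Net radiated power P_net = εσA(T⁴ − T₀⁴) = 0.751×5.670×10⁻⁸×0.0114×(545.15⁴ − 279.200⁴).
T⁴ − T₀⁴ = 8.83210×10¹⁰ − 6.07661×10⁹ = 8.22444×10¹⁰ K⁴, so P_net = 39.9 W.

Net loss ≈ 39.9 W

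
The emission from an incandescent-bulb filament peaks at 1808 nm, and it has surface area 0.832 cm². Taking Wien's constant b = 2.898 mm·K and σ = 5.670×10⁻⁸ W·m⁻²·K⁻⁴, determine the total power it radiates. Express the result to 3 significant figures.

P ≈ 31.1 W

Wien's law: T = b/λ_max = 2.898×10⁻³/1.808×10⁻⁶ = 1602.88 K.
Area A = 0.832 cm² = 8.32×10⁻⁵ m².
Then P = σAT⁴ = 5.670×10⁻⁸×8.32×10⁻⁵×(1602.88)⁴ = 31.1 W.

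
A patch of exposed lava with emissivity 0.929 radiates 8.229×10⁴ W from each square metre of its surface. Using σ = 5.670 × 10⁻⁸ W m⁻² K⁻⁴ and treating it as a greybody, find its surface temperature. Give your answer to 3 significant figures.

T ≈ 1.12×10³ K

I = εσT⁴, so T = (I/εσ)^(1/4) = (8.229×10⁴/(0.929×5.670×10⁻⁸))^(1/4) = 1.12×10³ K.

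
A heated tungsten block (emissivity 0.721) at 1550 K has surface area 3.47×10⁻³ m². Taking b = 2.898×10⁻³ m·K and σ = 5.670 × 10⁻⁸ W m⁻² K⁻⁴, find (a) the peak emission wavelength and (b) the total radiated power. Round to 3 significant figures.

(a) λ_max = b/T = 2.898×10⁻³/1550 = 1.870×10⁻⁶ m = 1.87 μm.
Area A = 3.47×10⁻³ m².
(b) P = εσAT⁴ = 0.721×5.670×10⁻⁸×3.47×10⁻³×(1550)⁴ = 819 W.

λ_max ≈ 1.87 μm; P ≈ 819 W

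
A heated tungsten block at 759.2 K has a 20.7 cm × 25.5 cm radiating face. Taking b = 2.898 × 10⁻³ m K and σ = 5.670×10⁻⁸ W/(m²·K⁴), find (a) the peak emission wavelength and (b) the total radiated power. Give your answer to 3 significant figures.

λ_max ≈ 3.82 μm; P ≈ 994 W

(a) λ_max = b/T = 2.898×10⁻³/759.2 = 3.817×10⁻⁶ m = 3.82 μm.
Area A = 0.207 × 0.255 = 0.052785 m².
(b) P = σAT⁴ = 5.670×10⁻⁸×0.052785×(759.2)⁴ = 994 W.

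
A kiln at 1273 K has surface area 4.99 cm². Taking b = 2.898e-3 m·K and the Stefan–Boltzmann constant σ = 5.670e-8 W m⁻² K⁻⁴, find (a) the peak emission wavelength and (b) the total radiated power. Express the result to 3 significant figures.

λ_max ≈ 2.28×10³ nm; P ≈ 74.3 W

(a) λ_max = b/T = 2.898×10⁻³/1273 = 2.277×10⁻⁶ m = 2.28×10³ nm.
Area A = 4.99 cm² = 4.99×10⁻⁴ m².
(b) P = σAT⁴ = 5.670×10⁻⁸×4.99×10⁻⁴×(1273)⁴ = 74.3 W.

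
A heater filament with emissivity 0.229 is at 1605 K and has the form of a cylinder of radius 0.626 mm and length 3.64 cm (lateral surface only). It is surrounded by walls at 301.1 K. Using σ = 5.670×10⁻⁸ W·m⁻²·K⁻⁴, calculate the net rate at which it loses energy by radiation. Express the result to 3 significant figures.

Net loss ≈ 12.3 W

Lateral area A = 2πrL = 2π×6.26×10⁻⁴×0.0364 = 1.43171×10⁻⁴ m².
Net radiated power P_net = εσA(T⁴ − T₀⁴) = 0.229×5.670×10⁻⁸×1.43171×10⁻⁴×(1605⁴ − 301.1⁴).
T⁴ − T₀⁴ = 6.63590×10¹² − 8.21945×10⁹ = 6.62768×10¹² K⁴, so P_net = 12.3 W.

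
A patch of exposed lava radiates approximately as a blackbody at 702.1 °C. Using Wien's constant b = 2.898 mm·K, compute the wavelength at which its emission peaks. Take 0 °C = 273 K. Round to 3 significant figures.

λ_max ≈ 2.97 μm

T = 702.1 °C + 273 = 975.1 K.
Wien's displacement law: λ_max = b/T = (2.898×10⁻³ m·K)/(975.1 K) = 2.972×10⁻⁶ m.
That is 2.97 μm, in the infrared range.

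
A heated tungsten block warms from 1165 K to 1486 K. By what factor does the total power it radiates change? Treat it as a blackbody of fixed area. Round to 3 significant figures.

P₂/P₁ ≈ 2.65

P ∝ T⁴, so P₂/P₁ = (T₂/T₁)⁴ = (1486/1165)⁴ = (1.27554)⁴ = 2.65.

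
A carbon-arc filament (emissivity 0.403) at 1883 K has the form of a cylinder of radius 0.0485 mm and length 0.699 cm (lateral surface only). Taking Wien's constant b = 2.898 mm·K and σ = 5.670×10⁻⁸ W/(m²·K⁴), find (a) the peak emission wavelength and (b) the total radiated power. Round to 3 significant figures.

λ_max ≈ 1.54 μm; P ≈ 0.612 W

(a) λ_max = b/T = 2.898×10⁻³/1883 = 1.539×10⁻⁶ m = 1.54 μm.
Lateral area A = 2πrL = 2π×4.85×10⁻⁵×6.99×10⁻³ = 2.13009×10⁻⁶ m².
(b) P = εσAT⁴ = 0.403×5.670×10⁻⁸×2.13009×10⁻⁶×(1883)⁴ = 0.612 W.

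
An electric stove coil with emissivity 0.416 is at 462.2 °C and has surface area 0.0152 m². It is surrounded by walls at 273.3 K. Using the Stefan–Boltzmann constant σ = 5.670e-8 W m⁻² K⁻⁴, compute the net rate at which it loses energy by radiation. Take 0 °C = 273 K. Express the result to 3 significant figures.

T = 462.2 °C + 273 = 735.2 K.
Area A = 0.0152 m².
Net radiated power P_net = εσA(T⁴ − T₀⁴) = 0.416×5.670×10⁻⁸×0.0152×(735.2⁴ − 273.3⁴).
T⁴ − T₀⁴ = 2.92161×10¹¹ − 5.57903×10⁹ = 2.86582×10¹¹ K⁴, so P_net = 103 W.

Net loss ≈ 103 W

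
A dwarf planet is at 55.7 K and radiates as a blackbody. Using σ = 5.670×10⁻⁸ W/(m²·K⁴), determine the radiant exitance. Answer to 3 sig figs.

Stefan–Boltzmann: I = σT⁴ = 5.670×10⁻⁸ × (55.7)⁴ = 0.546 W/m².

I ≈ 0.546 W/m²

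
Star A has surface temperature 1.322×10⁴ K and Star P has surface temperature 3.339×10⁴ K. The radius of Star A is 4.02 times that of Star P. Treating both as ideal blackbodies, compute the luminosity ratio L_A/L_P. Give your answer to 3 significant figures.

L ∝ R²T⁴, so L_A/L_P = (R_A/R_P)²(T_A/T_P)⁴ = (4.02)² × (1.322×10⁴/3.339×10⁴)⁴ = 16.1604 × 0.0245731 = 0.397.

L_A/L_P ≈ 0.397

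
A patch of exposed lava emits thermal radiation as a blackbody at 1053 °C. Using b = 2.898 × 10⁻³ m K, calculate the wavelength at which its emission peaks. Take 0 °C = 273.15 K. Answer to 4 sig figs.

T = 1053 °C + 273.15 = 1326.15 K.
Wien's displacement law: λ_max = b/T = (2.898×10⁻³ m·K)/(1326.15 K) = 2.1853×10⁻⁶ m.
That is 2185 nm, in the infrared range.

λ_max ≈ 2185 nm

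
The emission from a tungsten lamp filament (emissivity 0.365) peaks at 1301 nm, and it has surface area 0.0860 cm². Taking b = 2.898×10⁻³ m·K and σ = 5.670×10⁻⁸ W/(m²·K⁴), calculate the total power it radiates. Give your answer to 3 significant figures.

Wien's law: T = b/λ_max = 2.898×10⁻³/1.301×10⁻⁶ = 2227.52 K.
Area A = 0.0860 cm² = 8.60×10⁻⁶ m².
Then P = εσAT⁴ = 0.365×5.670×10⁻⁸×8.60×10⁻⁶×(2227.52)⁴ = 4.38 W.

P ≈ 4.38 W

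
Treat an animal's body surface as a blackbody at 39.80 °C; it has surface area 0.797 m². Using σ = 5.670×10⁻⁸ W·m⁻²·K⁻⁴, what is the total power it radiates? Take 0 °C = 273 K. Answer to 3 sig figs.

P ≈ 433 W

T = 39.80 °C + 273 = 312.80 K.
Area A = 0.797 m².
P = σAT⁴ = 5.670×10⁻⁸ × 0.797 × (312.80)⁴ = 433 W.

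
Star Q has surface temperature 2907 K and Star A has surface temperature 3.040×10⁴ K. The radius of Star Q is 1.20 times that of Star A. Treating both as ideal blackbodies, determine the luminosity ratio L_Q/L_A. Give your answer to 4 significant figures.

L ∝ R²T⁴, so L_Q/L_A = (R_Q/R_A)²(T_Q/T_A)⁴ = (1.20)² × (2907/3.040×10⁴)⁴ = 1.44 × 8.36153×10⁻⁵ = 1.204×10⁻⁴.

L_Q/L_A ≈ 1.204×10⁻⁴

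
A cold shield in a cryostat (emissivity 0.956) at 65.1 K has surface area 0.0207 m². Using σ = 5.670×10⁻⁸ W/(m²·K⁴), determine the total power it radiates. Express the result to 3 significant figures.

Area A = 0.0207 m².
P = εσAT⁴ = 0.956 × 5.670×10⁻⁸ × 0.0207 × (65.1)⁴ = 0.0202 W.

P ≈ 0.0202 W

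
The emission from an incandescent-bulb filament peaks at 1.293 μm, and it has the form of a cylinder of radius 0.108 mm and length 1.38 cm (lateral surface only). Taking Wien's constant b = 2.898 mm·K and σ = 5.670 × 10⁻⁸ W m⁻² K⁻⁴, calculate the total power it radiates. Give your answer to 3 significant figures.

P ≈ 13.4 W

Wien's law: T = b/λ_max = 2.898×10⁻³/1.293×10⁻⁶ = 2241.30 K.
Lateral area A = 2πrL = 2π×1.08×10⁻⁴×0.0138 = 9.36446×10⁻⁶ m².
Then P = σAT⁴ = 5.670×10⁻⁸×9.36446×10⁻⁶×(2241.30)⁴ = 13.4 W.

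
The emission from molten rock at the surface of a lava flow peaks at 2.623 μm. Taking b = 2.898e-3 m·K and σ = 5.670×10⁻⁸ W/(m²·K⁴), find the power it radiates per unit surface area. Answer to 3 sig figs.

I ≈ 8.45×10⁴ W/m²

Wien's law: T = b/λ_max = 2.898×10⁻³/2.623×10⁻⁶ = 1104.84 K.
Then I = σT⁴ = 5.670×10⁻⁸×(1104.84)⁴ = 8.45×10⁴ W/m².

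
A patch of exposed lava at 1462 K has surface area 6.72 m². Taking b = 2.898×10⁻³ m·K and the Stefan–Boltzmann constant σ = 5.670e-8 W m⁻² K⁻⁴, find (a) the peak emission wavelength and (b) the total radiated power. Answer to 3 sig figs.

(a) λ_max = b/T = 2.898×10⁻³/1462 = 1.982×10⁻⁶ m = 1.98×10³ nm.
Area A = 6.72 m².
(b) P = σAT⁴ = 5.670×10⁻⁸×6.72×(1462)⁴ = 1.74×10⁶ W.

λ_max ≈ 1.98×10³ nm; P ≈ 1.74×10⁶ W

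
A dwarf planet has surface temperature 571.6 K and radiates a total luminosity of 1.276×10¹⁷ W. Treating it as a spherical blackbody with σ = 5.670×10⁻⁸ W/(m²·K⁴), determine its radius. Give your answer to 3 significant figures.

L = 4πR²σT⁴ ⇒ R = √(L/(4πσT⁴)).
σT⁴ = 6052.74 W/m², so R = √(1.276×10¹⁷/(4π×6052.74)) = 1.30×10⁶ m.

R ≈ 1.30×10⁶ m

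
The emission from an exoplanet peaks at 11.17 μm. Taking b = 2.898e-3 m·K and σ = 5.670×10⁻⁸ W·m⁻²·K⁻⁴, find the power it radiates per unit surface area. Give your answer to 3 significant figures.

I ≈ 257 W/m²

Wien's law: T = b/λ_max = 2.898×10⁻³/1.117×10⁻⁵ = 259.445 K.
Then I = σT⁴ = 5.670×10⁻⁸×(259.445)⁴ = 257 W/m².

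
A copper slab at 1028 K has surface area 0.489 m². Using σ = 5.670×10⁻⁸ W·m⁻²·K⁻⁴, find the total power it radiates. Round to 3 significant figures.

Area A = 0.489 m².
P = σAT⁴ = 5.670×10⁻⁸ × 0.489 × (1028)⁴ = 3.10×10⁴ W.

P ≈ 3.10×10⁴ W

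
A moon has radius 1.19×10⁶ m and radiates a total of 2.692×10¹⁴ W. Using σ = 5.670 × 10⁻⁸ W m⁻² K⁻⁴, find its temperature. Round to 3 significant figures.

T ≈ 128 K

Surface area A = 4πR² = 4π(1.19×10⁶ m)² = 1.77952×10¹³ m².
P = σAT⁴ ⇒ T = (P/(σA))^(1/4) = (2.692×10¹⁴/(5.670×10⁻⁸×1.77952×10¹³))^(1/4) = 128 K.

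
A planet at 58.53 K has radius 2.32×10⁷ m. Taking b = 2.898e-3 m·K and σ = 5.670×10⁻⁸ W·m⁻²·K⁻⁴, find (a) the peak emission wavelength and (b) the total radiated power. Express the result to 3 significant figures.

λ_max ≈ 49.5 μm; P ≈ 4.50×10¹⁵ W

(a) λ_max = b/T = 2.898×10⁻³/58.53 = 4.951×10⁻⁵ m = 49.5 μm.
Surface area A = 4πR² = 4π(2.32×10⁷ m)² = 6.76372×10¹⁵ m².
(b) P = σAT⁴ = 5.670×10⁻⁸×6.76372×10¹⁵×(58.53)⁴ = 4.50×10¹⁵ W.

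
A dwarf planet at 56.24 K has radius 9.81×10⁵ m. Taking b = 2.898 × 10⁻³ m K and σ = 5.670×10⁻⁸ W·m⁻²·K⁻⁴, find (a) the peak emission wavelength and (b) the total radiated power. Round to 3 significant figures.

λ_max ≈ 51.5 μm; P ≈ 6.86×10¹² W

(a) λ_max = b/T = 2.898×10⁻³/56.24 = 5.153×10⁻⁵ m = 51.5 μm.
Surface area A = 4πR² = 4π(9.81×10⁵ m)² = 1.20934×10¹³ m².
(b) P = σAT⁴ = 5.670×10⁻⁸×1.20934×10¹³×(56.24)⁴ = 6.86×10¹² W.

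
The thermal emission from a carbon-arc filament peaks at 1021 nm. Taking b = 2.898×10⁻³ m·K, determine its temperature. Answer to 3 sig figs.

Wien's law gives T = b/λ_max = (2.898×10⁻³ m·K)/(1.021×10⁻⁶ m) = 2.84×10³ K.

T ≈ 2.84×10³ K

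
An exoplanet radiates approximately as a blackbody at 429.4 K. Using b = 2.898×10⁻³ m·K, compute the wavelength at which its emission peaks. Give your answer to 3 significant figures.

λ_max ≈ 6.75 μm

Wien's displacement law: λ_max = b/T = (2.898×10⁻³ m·K)/(429.4 K) = 6.749×10⁻⁶ m.
That is 6.75 μm, in the infrared range.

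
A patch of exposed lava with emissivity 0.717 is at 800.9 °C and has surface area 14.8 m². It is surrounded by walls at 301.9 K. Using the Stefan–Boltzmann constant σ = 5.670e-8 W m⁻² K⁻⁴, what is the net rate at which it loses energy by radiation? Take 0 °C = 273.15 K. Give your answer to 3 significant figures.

Net loss ≈ 7.96×10⁵ W

T = 800.9 °C + 273.15 = 1074.05 K.
Area A = 14.8 m².
Net radiated power P_net = εσA(T⁴ − T₀⁴) = 0.717×5.670×10⁻⁸×14.8×(1074.05⁴ − 301.9⁴).
T⁴ − T₀⁴ = 1.33075×10¹² − 8.30716×10⁹ = 1.32244×10¹² K⁴, so P_net = 7.96×10⁵ W.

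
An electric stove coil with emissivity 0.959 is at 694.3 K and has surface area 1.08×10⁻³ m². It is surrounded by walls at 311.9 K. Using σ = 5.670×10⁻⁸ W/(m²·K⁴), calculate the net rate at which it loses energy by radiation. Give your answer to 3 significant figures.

Net loss ≈ 13.1 W

Area A = 1.08×10⁻³ m².
Net radiated power P_net = εσA(T⁴ − T₀⁴) = 0.959×5.670×10⁻⁸×1.08×10⁻³×(694.3⁴ − 311.9⁴).
T⁴ − T₀⁴ = 2.32375×10¹¹ − 9.46371×10⁹ = 2.22911×10¹¹ K⁴, so P_net = 13.1 W.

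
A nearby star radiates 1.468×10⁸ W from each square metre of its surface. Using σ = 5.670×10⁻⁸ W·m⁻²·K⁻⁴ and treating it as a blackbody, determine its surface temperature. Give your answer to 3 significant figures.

T ≈ 7.13×10³ K

I = σT⁴, so T = (I/σ)^(1/4) = (1.468×10⁸/(5.670×10⁻⁸))^(1/4) = 7.13×10³ K.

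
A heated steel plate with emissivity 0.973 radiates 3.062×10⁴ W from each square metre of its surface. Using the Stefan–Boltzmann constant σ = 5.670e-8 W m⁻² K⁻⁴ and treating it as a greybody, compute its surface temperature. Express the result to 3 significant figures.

T ≈ 863 K

I = εσT⁴, so T = (I/εσ)^(1/4) = (3.062×10⁴/(0.973×5.670×10⁻⁸))^(1/4) = 863 K.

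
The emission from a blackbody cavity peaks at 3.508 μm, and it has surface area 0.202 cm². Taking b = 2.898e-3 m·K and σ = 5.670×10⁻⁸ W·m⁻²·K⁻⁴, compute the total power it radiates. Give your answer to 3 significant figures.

P ≈ 0.533 W

Wien's law: T = b/λ_max = 2.898×10⁻³/3.508×10⁻⁶ = 826.112 K.
Area A = 0.202 cm² = 2.02×10⁻⁵ m².
Then P = σAT⁴ = 5.670×10⁻⁸×2.02×10⁻⁵×(826.112)⁴ = 0.533 W.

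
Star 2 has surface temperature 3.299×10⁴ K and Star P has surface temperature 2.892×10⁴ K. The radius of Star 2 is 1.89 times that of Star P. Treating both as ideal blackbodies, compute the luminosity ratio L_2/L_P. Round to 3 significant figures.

L ∝ R²T⁴, so L_2/L_P = (R_2/R_P)²(T_2/T_P)⁴ = (1.89)² × (3.299×10⁴/2.892×10⁴)⁴ = 3.5721 × 1.69331 = 6.05.

L_2/L_P ≈ 6.05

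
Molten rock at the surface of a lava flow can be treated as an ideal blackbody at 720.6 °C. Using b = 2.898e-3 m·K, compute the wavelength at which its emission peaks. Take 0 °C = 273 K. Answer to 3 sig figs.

T = 720.6 °C + 273 = 993.6 K.
Wien's displacement law: λ_max = b/T = (2.898×10⁻³ m·K)/(993.6 K) = 2.917×10⁻⁶ m.
That is 2.92 μm, in the infrared range.

λ_max ≈ 2.92 μm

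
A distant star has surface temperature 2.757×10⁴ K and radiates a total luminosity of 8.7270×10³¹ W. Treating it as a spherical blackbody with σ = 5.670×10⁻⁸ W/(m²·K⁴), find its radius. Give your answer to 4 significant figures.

L = 4πR²σT⁴ ⇒ R = √(L/(4πσT⁴)).
σT⁴ = 3.27590×10¹⁰ W/m², so R = √(8.7270×10³¹/(4π×3.27590×10¹⁰)) = 1.456×10¹⁰ m.

R ≈ 1.456×10¹⁰ m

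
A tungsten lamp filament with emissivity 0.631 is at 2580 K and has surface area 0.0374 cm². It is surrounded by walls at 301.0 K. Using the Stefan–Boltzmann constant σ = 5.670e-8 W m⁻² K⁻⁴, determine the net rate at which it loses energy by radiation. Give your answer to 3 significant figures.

Net loss ≈ 5.93 W

Area A = 0.0374 cm² = 3.74×10⁻⁶ m².
Net radiated power P_net = εσA(T⁴ − T₀⁴) = 0.631×5.670×10⁻⁸×3.74×10⁻⁶×(2580⁴ − 301.0⁴).
T⁴ − T₀⁴ = 4.43077×10¹³ − 8.20854×10⁹ = 4.42995×10¹³ K⁴, so P_net = 5.93 W.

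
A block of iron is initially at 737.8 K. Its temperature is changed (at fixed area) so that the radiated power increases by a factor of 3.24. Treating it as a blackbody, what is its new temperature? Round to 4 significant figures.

P ∝ T⁴, so T₂/T₁ = (P₂/P₁)^(1/4) = (3.24)^(1/4) = 1.34164.
T₂ = 737.8 × 1.34164 = 989.9 K.

T₂ ≈ 989.9 K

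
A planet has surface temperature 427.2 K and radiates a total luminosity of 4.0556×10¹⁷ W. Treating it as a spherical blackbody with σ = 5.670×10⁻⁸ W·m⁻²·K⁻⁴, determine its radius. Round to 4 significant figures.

L = 4πR²σT⁴ ⇒ R = √(L/(4πσT⁴)).
σT⁴ = 1888.46 W/m², so R = √(4.0556×10¹⁷/(4π×1888.46)) = 4.134×10⁶ m.

R ≈ 4.134×10⁶ m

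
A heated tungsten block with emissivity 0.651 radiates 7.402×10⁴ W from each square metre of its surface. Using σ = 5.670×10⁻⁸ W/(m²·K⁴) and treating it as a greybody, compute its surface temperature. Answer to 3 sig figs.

T ≈ 1.19×10³ K

I = εσT⁴, so T = (I/εσ)^(1/4) = (7.402×10⁴/(0.651×5.670×10⁻⁸))^(1/4) = 1.19×10³ K.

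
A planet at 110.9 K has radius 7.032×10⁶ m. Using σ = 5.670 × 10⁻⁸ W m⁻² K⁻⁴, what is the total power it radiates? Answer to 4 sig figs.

Surface area A = 4πR² = 4π(7.032×10⁶ m)² = 6.21395×10¹⁴ m².
P = σAT⁴ = 5.670×10⁻⁸ × 6.21395×10¹⁴ × (110.9)⁴ = 5.329×10¹⁵ W.

P ≈ 5.329×10¹⁵ W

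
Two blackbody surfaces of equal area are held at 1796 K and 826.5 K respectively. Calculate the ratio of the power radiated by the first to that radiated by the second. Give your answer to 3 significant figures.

With equal areas, P₁/P₂ = (T₁/T₂)⁴ = (1796/826.5)⁴ = 22.3.

P₁/P₂ ≈ 22.3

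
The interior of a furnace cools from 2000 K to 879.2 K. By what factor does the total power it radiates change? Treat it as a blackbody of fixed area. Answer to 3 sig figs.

P₂/P₁ ≈ 0.0373

P ∝ T⁴, so P₂/P₁ = (T₂/T₁)⁴ = (879.2/2000)⁴ = (0.439600)⁴ = 0.0373.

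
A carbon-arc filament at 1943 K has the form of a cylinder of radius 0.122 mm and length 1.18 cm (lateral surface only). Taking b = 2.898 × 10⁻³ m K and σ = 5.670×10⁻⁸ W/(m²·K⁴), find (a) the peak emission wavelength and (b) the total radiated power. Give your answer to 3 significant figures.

(a) λ_max = b/T = 2.898×10⁻³/1943 = 1.492×10⁻⁶ m = 1.49 μm.
Lateral area A = 2πrL = 2π×1.22×10⁻⁴×0.0118 = 9.04527×10⁻⁶ m².
(b) P = σAT⁴ = 5.670×10⁻⁸×9.04527×10⁻⁶×(1943)⁴ = 7.31 W.

λ_max ≈ 1.49 μm; P ≈ 7.31 W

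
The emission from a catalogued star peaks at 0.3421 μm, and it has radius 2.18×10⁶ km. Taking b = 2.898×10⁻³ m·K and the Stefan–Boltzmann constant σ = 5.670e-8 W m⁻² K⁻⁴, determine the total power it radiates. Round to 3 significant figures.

Wien's law: T = b/λ_max = 2.898×10⁻³/3.421×10⁻⁷ = 8471.21 K.
Surface area A = 4πR² = 4π(2.18×10⁹ m)² = 5.97204×10¹⁹ m².
Then P = σAT⁴ = 5.670×10⁻⁸×5.97204×10¹⁹×(8471.21)⁴ = 1.74×10²⁸ W.

P ≈ 1.74×10²⁸ W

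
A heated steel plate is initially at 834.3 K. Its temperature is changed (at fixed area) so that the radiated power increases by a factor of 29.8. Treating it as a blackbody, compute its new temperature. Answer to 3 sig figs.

T₂ ≈ 1.95×10³ K

P ∝ T⁴, so T₂/T₁ = (P₂/P₁)^(1/4) = (29.8)^(1/4) = 2.33644.
T₂ = 834.3 × 2.33644 = 1.95×10³ K.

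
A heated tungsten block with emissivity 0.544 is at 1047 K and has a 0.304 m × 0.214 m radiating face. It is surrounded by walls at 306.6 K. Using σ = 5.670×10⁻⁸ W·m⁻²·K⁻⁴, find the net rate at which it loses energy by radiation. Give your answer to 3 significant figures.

Net loss ≈ 2.39×10³ W

Area A = 0.304 × 0.214 = 0.065056 m².
Net radiated power P_net = εσA(T⁴ − T₀⁴) = 0.544×5.670×10⁻⁸×0.065056×(1047⁴ − 306.6⁴).
T⁴ − T₀⁴ = 1.20167×10¹² − 8.83667×10⁹ = 1.19283×10¹² K⁴, so P_net = 2.39×10³ W.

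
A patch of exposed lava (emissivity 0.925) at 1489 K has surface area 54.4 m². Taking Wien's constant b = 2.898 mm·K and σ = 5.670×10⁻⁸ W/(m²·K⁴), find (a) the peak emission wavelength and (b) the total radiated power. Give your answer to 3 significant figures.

λ_max ≈ 1.95×10³ nm; P ≈ 1.40×10⁷ W

(a) λ_max = b/T = 2.898×10⁻³/1489 = 1.946×10⁻⁶ m = 1.95×10³ nm.
Area A = 54.4 m².
(b) P = εσAT⁴ = 0.925×5.670×10⁻⁸×54.4×(1489)⁴ = 1.40×10⁷ W.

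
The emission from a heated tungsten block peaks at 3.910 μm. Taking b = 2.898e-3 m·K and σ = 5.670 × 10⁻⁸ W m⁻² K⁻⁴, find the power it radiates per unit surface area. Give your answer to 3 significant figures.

I ≈ 1.71×10⁴ W/m²

Wien's law: T = b/λ_max = 2.898×10⁻³/3.910×10⁻⁶ = 741.176 K.
Then I = σT⁴ = 5.670×10⁻⁸×(741.176)⁴ = 1.71×10⁴ W/m².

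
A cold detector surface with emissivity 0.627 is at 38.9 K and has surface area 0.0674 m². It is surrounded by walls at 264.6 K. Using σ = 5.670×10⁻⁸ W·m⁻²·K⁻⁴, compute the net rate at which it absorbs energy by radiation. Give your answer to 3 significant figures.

Net gain ≈ 11.7 W

Area A = 0.0674 m².
Net radiated power P_net = εσA(T⁴ − T₀⁴) = 0.627×5.670×10⁻⁸×0.0674×(38.9⁴ − 264.6⁴).
T⁴ − T₀⁴ = 2.28980×10⁶ − 4.90184×10⁹ = -4.89955×10⁹ K⁴, so P_net = -11.7 W — negative, meaning a net gain of 11.7 W.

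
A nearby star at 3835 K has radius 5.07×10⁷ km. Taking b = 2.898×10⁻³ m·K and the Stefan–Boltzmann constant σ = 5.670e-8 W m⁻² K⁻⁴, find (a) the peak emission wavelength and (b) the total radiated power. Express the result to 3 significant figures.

(a) λ_max = b/T = 2.898×10⁻³/3835 = 7.557×10⁻⁷ m = 0.756 μm.
Surface area A = 4πR² = 4π(5.07×10¹⁰ m)² = 3.23017×10²² m².
(b) P = σAT⁴ = 5.670×10⁻⁸×3.23017×10²²×(3835)⁴ = 3.96×10²⁹ W.

λ_max ≈ 0.756 μm; P ≈ 3.96×10²⁹ W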